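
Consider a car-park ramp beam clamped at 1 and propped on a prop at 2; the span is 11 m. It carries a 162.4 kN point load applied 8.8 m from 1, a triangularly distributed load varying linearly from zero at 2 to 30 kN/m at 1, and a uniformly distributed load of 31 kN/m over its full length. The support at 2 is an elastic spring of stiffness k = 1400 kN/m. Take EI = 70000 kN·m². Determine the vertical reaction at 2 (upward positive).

Choose R_2 as the redundant. The primary structure is the cantilever fixed at 1.
Free-end deflection of the primary structure under the applied loading (downward +):
  point load 162.4 at a = 8.8: Pa²(3L − a)/(6EI) = 50724/EI
  triangular load, peak 30 at the fixed end: w₀L⁴/(30EI) = 14641/EI
  UDL 31: wL⁴/(8EI) = 56734/EI
  δ_0 = 122099/EI
Tip deflection under a unit load at 2: L³/(3EI) = 443.7/EI.
With EI = 70000 kN·m²: δ_0 = 1.7443 m and δ_{22} = 0.006338 m/kN.
Compatibility — the spring shortens by R_2/k under the reaction it provides: δ_0 − R_2·δ_{22} = R_2/k. With 1/k = 0.000714 m/kN, R_2 = δ_0 / (δ_{22} + 1/k) = 1.7443 / (0.006338 + 0.000714) = 247.3 kN.

R_2 = 247.3 kN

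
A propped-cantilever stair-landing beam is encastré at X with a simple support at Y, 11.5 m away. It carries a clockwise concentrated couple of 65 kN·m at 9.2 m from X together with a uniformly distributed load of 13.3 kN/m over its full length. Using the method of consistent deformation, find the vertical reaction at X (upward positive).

R_X = 87.45 kN

Take the reaction at Y as the redundant and release it; the primary structure is a cantilever fixed at X.
Deflection at Y on the released cantilever, summing each load's contribution:
  clockwise couple 65 at a = 9.2: M₀a(2L − a)/(2EI) = 4126/EI
  UDL 13.3: wL⁴/(8EI) = 29077/EI
  δ_0 = 33203/EI
Flexibility coefficient — unit upward force at Y: δ_{YY} = L³/(3EI) = 507/EI.
The prop prevents deflection at Y: R_Y = δ_0/δ_{YY} = 33203/507 = 65.5 kN.
Vertical equilibrium: R_X = ΣP − R_Y = 152.9 − 65.5 = 87.45 kN.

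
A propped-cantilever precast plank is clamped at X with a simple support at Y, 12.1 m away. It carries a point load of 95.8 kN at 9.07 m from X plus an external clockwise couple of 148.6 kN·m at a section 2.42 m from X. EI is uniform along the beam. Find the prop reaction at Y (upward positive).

R_Y = 67.2 kN

Release the roller at Y. Primary structure: cantilever fixed at X.
Downward deflection at the released point Y due to the loads:
  point load 95.8 at a = 9.07: Pa²(3L − a)/(6EI) = 35767/EI
  clockwise couple 148.6 at a = 2.42: M₀a(2L − a)/(2EI) = 3916/EI
  δ_0 = 39683/EI
Flexibility coefficient — unit upward force at Y: δ_{YY} = L³/(3EI) = 590.5/EI.
The prop prevents deflection at Y: R_Y = δ_0/δ_{YY} = 39683/590.5 = 67.2 kN.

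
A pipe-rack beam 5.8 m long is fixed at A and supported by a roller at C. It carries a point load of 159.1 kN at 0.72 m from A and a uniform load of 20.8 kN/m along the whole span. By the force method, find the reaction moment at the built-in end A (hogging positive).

Remove the prop at C; the released (primary) structure is a cantilever built in at A.
Deflection at C on the released cantilever, summing each load's contribution:
  point load 159.1 at a = 0.72: Pa²(3L − a)/(6EI) = 229.3/EI
  UDL 20.8: wL⁴/(8EI) = 2942/EI
  δ_0 = 3172/EI
Flexibility coefficient — unit upward force at C: δ_{CC} = L³/(3EI) = 65.04/EI.
Compatibility at C: δ_0 − R_C·δ_{CC} = 0, so R_C = 3172/65.04 = 48.77 kN.
Moment equilibrium about A: M_A = Σ(load moments about A) − R_C·L = 464.4 − 48.77×5.8 = 181.6 kN·m.

M_A = 181.6 kN·m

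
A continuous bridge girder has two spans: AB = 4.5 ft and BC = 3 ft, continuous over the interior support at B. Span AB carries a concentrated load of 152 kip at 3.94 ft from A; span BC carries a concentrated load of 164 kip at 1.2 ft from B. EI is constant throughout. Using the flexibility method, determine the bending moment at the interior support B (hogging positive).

Take M_B as the redundant. Released structure: two simple spans AB and BC with a hinge at B.
Rotations at B on the released spans (each span's end-slope, ×1/EI):
  span AB: point load 152 at a = 3.94: Pab(L + a)/(6LEI) = 104.8/EI
  span BC: point load 164 at a = 1.2: Pab(L + b)/(6LEI) = 94.46/EI
  relative rotation θ_0 = (104.8 + 94.46)/EI = 199.3/EI
A unit hogging moment at B produces rotation L₁/(3EI) + L₂/(3EI) = 2.5/EI.
Slope continuity at B: θ_0 = M_B·2.5/EI, so M_B = 199.3/2.5 = 79.72 kip·ft (hogging).

M_B = 79.72 kip·ft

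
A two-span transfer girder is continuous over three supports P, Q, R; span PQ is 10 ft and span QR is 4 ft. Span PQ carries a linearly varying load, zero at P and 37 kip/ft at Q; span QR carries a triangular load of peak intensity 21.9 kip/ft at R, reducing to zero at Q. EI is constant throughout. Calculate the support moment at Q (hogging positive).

M_Q = 182 kip·ft

Take M_Q as the redundant. Released structure: two simple spans PQ and QR with a hinge at Q.
End slopes at the hinge Q, treating each span as simply supported:
  span PQ: triangular load, peak 37: w₀L³/(45EI) = 822.2/EI
  span QR: triangular load, peak 21.9: 7w₀L³/(360EI) = 27.25/EI
  relative rotation θ_0 = (822.2 + 27.25)/EI = 849.5/EI
A unit hogging moment at Q produces rotation L₁/(3EI) + L₂/(3EI) = 4.667/EI.
Compatibility: M_Q·(L₁+L₂)/(3EI) = θ_0, giving M_Q = 182 kip·ft (hogging).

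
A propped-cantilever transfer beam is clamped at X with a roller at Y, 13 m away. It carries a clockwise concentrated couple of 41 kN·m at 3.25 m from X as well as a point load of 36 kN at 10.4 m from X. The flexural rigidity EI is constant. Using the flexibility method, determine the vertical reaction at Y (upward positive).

Remove the prop at Y; the released (primary) structure is a cantilever built in at X.
Downward deflection at the released point Y due to the loads:
  clockwise couple 41 at a = 3.25: M₀a(2L − a)/(2EI) = 1516/EI
  point load 36 at a = 10.4: Pa²(3L − a)/(6EI) = 18560/EI
  δ_0 = 20076/EI
Flexibility coefficient — unit upward force at Y: δ_{YY} = L³/(3EI) = 732.3/EI.
Compatibility at Y: δ_0 − R_Y·δ_{YY} = 0, so R_Y = 20076/732.3 = 27.41 kN.

R_Y = 27.41 kN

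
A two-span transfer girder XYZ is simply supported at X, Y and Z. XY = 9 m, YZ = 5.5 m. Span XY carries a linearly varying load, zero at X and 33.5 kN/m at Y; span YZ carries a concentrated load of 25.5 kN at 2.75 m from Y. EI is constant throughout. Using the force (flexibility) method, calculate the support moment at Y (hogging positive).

M_Y = 122.3 kN·m

Insert a hinge at Y; M_Y is the redundant, and each span becomes simply supported.
Discontinuity in slope at Y on the released structure — sum the simple-span end rotations:
  span XY: triangular load, peak 33.5: w₀L³/(45EI) = 542.7/EI
  span YZ: point load 25.5 at a = 2.75: Pab(L + b)/(6LEI) = 48.21/EI
  relative rotation θ_0 = (542.7 + 48.21)/EI = 590.9/EI
A unit hogging moment at Y produces rotation L₁/(3EI) + L₂/(3EI) = 4.833/EI.
Compatibility: M_Y·(L₁+L₂)/(3EI) = θ_0, giving M_Y = 122.3 kN·m (hogging).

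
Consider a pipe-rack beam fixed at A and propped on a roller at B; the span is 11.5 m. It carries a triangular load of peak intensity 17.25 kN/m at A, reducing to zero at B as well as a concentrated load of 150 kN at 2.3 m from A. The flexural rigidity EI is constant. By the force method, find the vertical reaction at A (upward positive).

R_A = 220.9 kN

Release the roller at B. Primary structure: cantilever fixed at A.
Primary-structure tip deflection at B by superposition:
  triangular load, peak 17.25 at the fixed end: w₀L⁴/(30EI) = 10057/EI
  point load 150 at a = 2.3: Pa²(3L − a)/(6EI) = 4258/EI
  δ_0 = 14315/EI
Flexibility coefficient — unit upward force at B: δ_{BB} = L³/(3EI) = 507/EI.
Compatibility at B: δ_0 − R_B·δ_{BB} = 0, so R_B = 14315/507 = 28.24 kN.
Vertical equilibrium: R_A = ΣP − R_B = 249.2 − 28.24 = 220.9 kN.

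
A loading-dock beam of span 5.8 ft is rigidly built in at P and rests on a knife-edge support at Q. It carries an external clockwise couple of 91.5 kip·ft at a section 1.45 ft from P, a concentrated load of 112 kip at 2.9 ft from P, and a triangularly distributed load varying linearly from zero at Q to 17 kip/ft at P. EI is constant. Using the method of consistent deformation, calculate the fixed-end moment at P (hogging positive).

M_P = 191.4 kip·ft

Release the roller at Q. Primary structure: cantilever fixed at P.
Downward deflection at the released point Q due to the loads:
  clockwise couple 91.5 at a = 1.45: M₀a(2L − a)/(2EI) = 673.3/EI
  point load 112 at a = 2.9: Pa²(3L − a)/(6EI) = 2276/EI
  triangular load, peak 17 at the fixed end: w₀L⁴/(30EI) = 641.3/EI
  δ_0 = 3591/EI
Flexibility coefficient — unit upward force at Q: δ_{QQ} = L³/(3EI) = 65.04/EI.
Compatibility at Q: δ_0 − R_Q·δ_{QQ} = 0, so R_Q = 3591/65.04 = 55.21 kip.
Moment equilibrium about P: M_P = Σ(load moments about P) − R_Q·L = 511.6 − 55.21×5.8 = 191.4 kip·ft.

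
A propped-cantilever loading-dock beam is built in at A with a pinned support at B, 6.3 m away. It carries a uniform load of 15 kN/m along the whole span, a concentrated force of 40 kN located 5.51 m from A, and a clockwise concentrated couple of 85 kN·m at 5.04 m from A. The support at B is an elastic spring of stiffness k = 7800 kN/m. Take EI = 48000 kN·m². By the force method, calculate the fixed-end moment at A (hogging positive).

M_A = 90.42 kN·m

Choose R_B as the redundant. The primary structure is the cantilever fixed at A.
Primary-structure tip deflection at B by superposition:
  UDL 15: wL⁴/(8EI) = 2954/EI
  point load 40 at a = 5.51: Pa²(3L − a)/(6EI) = 2710/EI
  clockwise couple 85 at a = 5.04: M₀a(2L − a)/(2EI) = 1619/EI
  δ_0 = 7283/EI
Tip deflection under a unit load at B: L³/(3EI) = 83.35/EI.
With EI = 48000 kN·m²: δ_0 = 0.15173 m and δ_{BB} = 0.001736 m/kN.
Compatibility — the spring shortens by R_B/k under the reaction it provides: δ_0 − R_B·δ_{BB} = R_B/k. With 1/k = 0.000128 m/kN, R_B = δ_0 / (δ_{BB} + 1/k) = 0.15173 / (0.001736 + 0.000128) = 81.37 kN.
Moment equilibrium about A: M_A = Σ(load moments about A) − R_B·L = 603.1 − 81.37×6.3 = 90.42 kN·m.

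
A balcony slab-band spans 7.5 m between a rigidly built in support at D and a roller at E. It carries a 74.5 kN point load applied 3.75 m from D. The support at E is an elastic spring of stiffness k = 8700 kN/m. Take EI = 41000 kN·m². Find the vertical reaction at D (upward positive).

Remove the prop at E; the released (primary) structure is a cantilever built in at D.
Downward deflection at the released point E due to the loads:
  point load 74.5 at a = 3.75: Pa²(3L − a)/(6EI) = 3274/EI
Flexibility coefficient — unit upward force at E: δ_{EE} = L³/(3EI) = 140.6/EI.
With EI = 41000 kN·m²: δ_0 = 0.079852 m and δ_{EE} = 0.00343 m/kN.
Compatibility — the spring shortens by R_E/k under the reaction it provides: δ_0 − R_E·δ_{EE} = R_E/k. With 1/k = 0.000115 m/kN, R_E = δ_0 / (δ_{EE} + 1/k) = 0.079852 / (0.00343 + 0.000115) = 22.53 kN.
Vertical equilibrium: R_D = ΣP − R_E = 74.5 − 22.53 = 51.97 kN.

R_D = 51.97 kN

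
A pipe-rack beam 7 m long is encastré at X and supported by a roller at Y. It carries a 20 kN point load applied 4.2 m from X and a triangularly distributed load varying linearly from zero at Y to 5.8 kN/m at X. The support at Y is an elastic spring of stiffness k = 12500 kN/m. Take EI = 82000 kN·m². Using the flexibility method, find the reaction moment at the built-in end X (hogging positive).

Take the reaction at Y as the redundant and release it; the primary structure is a cantilever fixed at X.
Free-end deflection of the primary structure under the applied loading (downward +):
  point load 20 at a = 4.2: Pa²(3L − a)/(6EI) = 987.8/EI
  triangular load, peak 5.8 at the fixed end: w₀L⁴/(30EI) = 464.2/EI
  δ_0 = 1452/EI
Flexibility coefficient — unit upward force at Y: δ_{YY} = L³/(3EI) = 114.3/EI.
With EI = 82000 kN·m²: δ_0 = 0.017708 m and δ_{YY} = 0.001394 m/kN.
Compatibility — the spring shortens by R_Y/k under the reaction it provides: δ_0 − R_Y·δ_{YY} = R_Y/k. With 1/k = 0.00008 m/kN, R_Y = δ_0 / (δ_{YY} + 1/k) = 0.017708 / (0.001394 + 0.00008) = 12.01 kN.
Moment equilibrium about X: M_X = Σ(load moments about X) − R_Y·L = 131.4 − 12.01×7 = 47.29 kN·m.

M_X = 47.29 kN·m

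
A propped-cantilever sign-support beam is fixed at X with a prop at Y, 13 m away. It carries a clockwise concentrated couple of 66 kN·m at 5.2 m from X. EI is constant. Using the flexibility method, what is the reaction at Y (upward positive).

Choose R_Y as the redundant. The primary structure is the cantilever fixed at X.
Downward deflection at the released point Y due to the loads:
  clockwise couple 66 at a = 5.2: M₀a(2L − a)/(2EI) = 3569/EI
Flexibility coefficient — unit upward force at Y: δ_{YY} = L³/(3EI) = 732.3/EI.
Compatibility at Y: δ_0 − R_Y·δ_{YY} = 0, so R_Y = 3569/732.3 = 4.874 kN.

R_Y = 4.874 kN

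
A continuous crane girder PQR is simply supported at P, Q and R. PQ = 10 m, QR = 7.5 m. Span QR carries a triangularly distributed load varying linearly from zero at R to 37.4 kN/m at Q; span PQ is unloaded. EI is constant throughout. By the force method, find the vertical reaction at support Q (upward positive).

Insert a hinge at Q; M_Q is the redundant, and each span becomes simply supported.
End slopes at the hinge Q, treating each span as simply supported:
  span QR: triangular load, peak 37.4: w₀L³/(45EI) = 350.6/EI
  relative rotation θ_0 = (0 + 350.6)/EI = 350.6/EI
A unit hogging moment at Q produces rotation L₁/(3EI) + L₂/(3EI) = 5.833/EI.
Compatibility: M_Q·(L₁+L₂)/(3EI) = θ_0, giving M_Q = 60.11 kN·m (hogging).
Span PQ, ΣM about P with M_Q applied at Q: R_Q^{PQ}·10 = 0 + 60.11, so R_Q^{PQ} = 6.011 kN and R_P = 0 − 6.011 = -6.011 kN.
Span QR, ΣM about R: R_Q^{QR}·7.5 = 701.2 + 60.11, so R_Q^{QR} = 101.5 kN and R_R = 140.2 − 101.5 = 38.74 kN.
R_Q = 6.011 + 101.5 = 107.5 kN.

R_Q = 107.5 kN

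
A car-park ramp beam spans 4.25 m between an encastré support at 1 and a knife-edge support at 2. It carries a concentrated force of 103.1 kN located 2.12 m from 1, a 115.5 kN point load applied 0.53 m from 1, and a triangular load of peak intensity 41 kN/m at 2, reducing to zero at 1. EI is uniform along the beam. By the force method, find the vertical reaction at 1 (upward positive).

Choose R_2 as the redundant. The primary structure is the cantilever fixed at 1.
Primary-structure tip deflection at 2 by superposition:
  point load 103.1 at a = 2.12: Pa²(3L − a)/(6EI) = 820.9/EI
  point load 115.5 at a = 0.53: Pa²(3L − a)/(6EI) = 66.08/EI
  triangular load, peak 41 at the free end: 11w₀L⁴/(120EI) = 1226/EI
  δ_0 = 2113/EI
Flexibility coefficient — unit upward force at 2: δ_{22} = L³/(3EI) = 25.59/EI.
Compatibility at 2: δ_0 − R_2·δ_{22} = 0, so R_2 = 2113/25.59 = 82.58 kN.
Vertical equilibrium: R_1 = ΣP − R_2 = 305.7 − 82.58 = 223.1 kN.

R_1 = 223.1 kN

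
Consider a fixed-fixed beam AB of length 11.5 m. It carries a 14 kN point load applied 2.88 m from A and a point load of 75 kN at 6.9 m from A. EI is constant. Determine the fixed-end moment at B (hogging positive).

M_B = 131.8 kN·m

Take the two fixed-end moments M_A, M_B as redundants; the released structure is the simple span AB.
End rotations of the released simple span under the applied load (×1/EI):
  at A: point load 14 at a = 2.88: Pab(L + b)/(6LEI) = 101.3/EI
  at B: point load 14 at a = 2.88: Pab(L + a)/(6LEI) = 72.43/EI
  at A: point load 75 at a = 6.9: Pab(L + b)/(6LEI) = 555.5/EI
  at B: point load 75 at a = 6.9: Pab(L + a)/(6LEI) = 634.8/EI
  θ_A0 = 656.8/EI,  θ_B0 = 707.2/EI
Flexibility coefficients: a unit moment at one end gives L/(3EI) there and L/(6EI) at the far end, so f₁₁ = f₂₂ = 3.833/EI and f₁₂ = f₂₁ = 1.917/EI.
Compatibility — zero rotation at each built-in end:
  3.833 M_A + 1.917 M_B = 656.8
  1.917 M_A + 3.833 M_B = 707.2
Solving the pair gives M_A = 105.5 kN·m and M_B = 131.8 kN·m (hogging).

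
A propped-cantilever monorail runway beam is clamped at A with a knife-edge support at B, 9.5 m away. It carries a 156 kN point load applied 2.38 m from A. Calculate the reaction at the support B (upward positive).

R_B = 13.46 kN

Choose R_B as the redundant. The primary structure is the cantilever fixed at A.
Deflection at B on the released cantilever, summing each load's contribution:
  point load 156 at a = 2.38: Pa²(3L − a)/(6EI) = 3847/EI
Flexibility coefficient — unit upward force at B: δ_{BB} = L³/(3EI) = 285.8/EI.
The prop prevents deflection at B: R_B = δ_0/δ_{BB} = 3847/285.8 = 13.46 kN.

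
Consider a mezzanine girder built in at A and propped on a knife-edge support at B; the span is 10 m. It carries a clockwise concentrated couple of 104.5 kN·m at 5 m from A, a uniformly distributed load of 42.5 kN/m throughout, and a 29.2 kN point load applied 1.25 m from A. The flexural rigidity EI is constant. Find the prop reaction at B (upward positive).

Release the roller at B. Primary structure: cantilever fixed at A.
Deflection at B on the released cantilever, summing each load's contribution:
  clockwise couple 104.5 at a = 5: M₀a(2L − a)/(2EI) = 3919/EI
  UDL 42.5: wL⁴/(8EI) = 53125/EI
  point load 29.2 at a = 1.25: Pa²(3L − a)/(6EI) = 218.6/EI
  δ_0 = 57262/EI
Flexibility coefficient — unit upward force at B: δ_{BB} = L³/(3EI) = 333.3/EI.
Compatibility at B: δ_0 − R_B·δ_{BB} = 0, so R_B = 57262/333.3 = 171.8 kN.

R_B = 171.8 kN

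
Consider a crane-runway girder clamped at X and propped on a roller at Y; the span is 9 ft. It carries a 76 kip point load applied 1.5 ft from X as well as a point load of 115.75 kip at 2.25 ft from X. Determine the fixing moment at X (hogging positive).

M_X = 258 kip·ft

Remove the prop at Y; the released (primary) structure is a cantilever built in at X.
Deflection at Y on the released cantilever, summing each load's contribution:
  point load 76 at a = 1.5: Pa²(3L − a)/(6EI) = 726.8/EI
  point load 115.75 at a = 2.25: Pa²(3L − a)/(6EI) = 2417/EI
  δ_0 = 3144/EI
Tip deflection under a unit load at Y: L³/(3EI) = 243/EI.
The prop prevents deflection at Y: R_Y = δ_0/δ_{YY} = 3144/243 = 12.94 kip.
Moment equilibrium about X: M_X = Σ(load moments about X) − R_Y·L = 374.4 − 12.94×9 = 258 kip·ft.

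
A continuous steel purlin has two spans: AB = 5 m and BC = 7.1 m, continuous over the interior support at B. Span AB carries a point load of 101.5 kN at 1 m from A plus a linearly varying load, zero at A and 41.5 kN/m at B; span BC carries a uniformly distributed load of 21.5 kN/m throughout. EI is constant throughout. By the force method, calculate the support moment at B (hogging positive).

M_B = 128.2 kN·m

Release continuity at B by inserting a hinge; the redundant is the internal moment M_B. The primary structure is two simply-supported spans AB and BC.
End slopes at the hinge B, treating each span as simply supported:
  span AB: point load 101.5 at a = 1: Pab(L + a)/(6LEI) = 81.2/EI
  span AB: triangular load, peak 41.5: w₀L³/(45EI) = 115.3/EI
  span BC: UDL 21.5: wL³/(24EI) = 320.6/EI
  relative rotation θ_0 = (196.5 + 320.6)/EI = 517.1/EI
A unit hogging moment at B produces rotation L₁/(3EI) + L₂/(3EI) = 4.033/EI.
Slope continuity at B: θ_0 = M_B·4.033/EI, so M_B = 517.1/4.033 = 128.2 kN·m (hogging).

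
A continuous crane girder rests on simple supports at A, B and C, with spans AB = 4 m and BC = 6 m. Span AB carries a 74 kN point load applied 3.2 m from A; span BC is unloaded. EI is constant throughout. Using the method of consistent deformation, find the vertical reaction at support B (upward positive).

Take M_B as the redundant. Released structure: two simple spans AB and BC with a hinge at B.
Discontinuity in slope at B on the released structure — sum the simple-span end rotations:
  span AB: point load 74 at a = 3.2: Pab(L + a)/(6LEI) = 56.83/EI
  relative rotation θ_0 = (56.83 + 0)/EI = 56.83/EI
A unit hogging moment at B produces rotation L₁/(3EI) + L₂/(3EI) = 3.333/EI.
Compatibility: M_B·(L₁+L₂)/(3EI) = θ_0, giving M_B = 17.05 kN·m (hogging).
Span AB, ΣM about A with M_B applied at B: R_B^{AB}·4 = 236.8 + 17.05, so R_B^{AB} = 63.46 kN and R_A = 74 − 63.46 = 10.54 kN.
Span BC, ΣM about C: R_B^{BC}·6 = 0 + 17.05, so R_B^{BC} = 2.842 kN and R_C = 0 − 2.842 = -2.842 kN.
R_B = 63.46 + 2.842 = 66.3 kN.

R_B = 66.3 kN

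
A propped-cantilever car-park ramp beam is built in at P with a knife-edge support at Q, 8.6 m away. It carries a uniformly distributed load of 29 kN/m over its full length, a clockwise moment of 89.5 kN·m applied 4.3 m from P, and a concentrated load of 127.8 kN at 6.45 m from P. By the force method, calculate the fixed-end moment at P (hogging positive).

M_P = 385.7 kN·m

Release the roller at Q. Primary structure: cantilever fixed at P.
Downward deflection at the released point Q due to the loads:
  UDL 29: wL⁴/(8EI) = 19829/EI
  clockwise couple 89.5 at a = 4.3: M₀a(2L − a)/(2EI) = 2482/EI
  point load 127.8 at a = 6.45: Pa²(3L − a)/(6EI) = 17147/EI
  δ_0 = 39458/EI
Flexibility coefficient — unit upward force at Q: δ_{QQ} = L³/(3EI) = 212/EI.
The prop prevents deflection at Q: R_Q = δ_0/δ_{QQ} = 39458/212 = 186.1 kN.
Moment equilibrium about P: M_P = Σ(load moments about P) − R_Q·L = 1986 − 186.1×8.6 = 385.7 kN·m.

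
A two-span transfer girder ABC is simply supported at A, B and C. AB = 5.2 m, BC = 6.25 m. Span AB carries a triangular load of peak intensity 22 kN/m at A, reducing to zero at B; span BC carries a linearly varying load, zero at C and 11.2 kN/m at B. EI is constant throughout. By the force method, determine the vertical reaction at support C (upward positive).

R_C = 6.598 kN

Insert a hinge at B; M_B is the redundant, and each span becomes simply supported.
Rotations at B on the released spans (each span's end-slope, ×1/EI):
  span AB: triangular load, peak 22: 7w₀L³/(360EI) = 60.15/EI
  span BC: triangular load, peak 11.2: w₀L³/(45EI) = 60.76/EI
  relative rotation θ_0 = (60.15 + 60.76)/EI = 120.9/EI
A unit hogging moment at B produces rotation L₁/(3EI) + L₂/(3EI) = 3.817/EI.
Slope continuity at B: θ_0 = M_B·3.817/EI, so M_B = 120.9/3.817 = 31.68 kN·m (hogging).
Span BC, ΣM about C: R_B^{BC}·6.25 = 145.8 + 31.68, so R_B^{BC} = 28.4 kN and R_C = 35 − 28.4 = 6.598 kN.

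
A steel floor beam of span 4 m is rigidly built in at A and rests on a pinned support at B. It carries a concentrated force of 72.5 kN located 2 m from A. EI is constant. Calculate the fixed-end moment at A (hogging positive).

M_A = 54.38 kN·m

Choose R_B as the redundant. The primary structure is the cantilever fixed at A.
Free-end deflection of the primary structure under the applied loading (downward +):
  point load 72.5 at a = 2: Pa²(3L − a)/(6EI) = 483.3/EI
Tip deflection under a unit load at B: L³/(3EI) = 21.33/EI.
Compatibility at B: δ_0 − R_B·δ_{BB} = 0, so R_B = 483.3/21.33 = 22.66 kN.
Moment equilibrium about A: M_A = Σ(load moments about A) − R_B·L = 145 − 22.66×4 = 54.38 kN·m.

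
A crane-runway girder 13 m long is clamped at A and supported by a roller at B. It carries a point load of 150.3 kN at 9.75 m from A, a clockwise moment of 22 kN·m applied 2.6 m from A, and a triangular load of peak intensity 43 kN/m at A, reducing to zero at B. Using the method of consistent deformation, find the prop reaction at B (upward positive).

Take the reaction at B as the redundant and release it; the primary structure is a cantilever fixed at A.
Primary-structure tip deflection at B by superposition:
  point load 150.3 at a = 9.75: Pa²(3L − a)/(6EI) = 69653/EI
  clockwise couple 22 at a = 2.6: M₀a(2L − a)/(2EI) = 669.2/EI
  triangular load, peak 43 at the fixed end: w₀L⁴/(30EI) = 40937/EI
  δ_0 = 111260/EI
Tip deflection under a unit load at B: L³/(3EI) = 732.3/EI.
The prop prevents deflection at B: R_B = δ_0/δ_{BB} = 111260/732.3 = 151.9 kN.

R_B = 151.9 kN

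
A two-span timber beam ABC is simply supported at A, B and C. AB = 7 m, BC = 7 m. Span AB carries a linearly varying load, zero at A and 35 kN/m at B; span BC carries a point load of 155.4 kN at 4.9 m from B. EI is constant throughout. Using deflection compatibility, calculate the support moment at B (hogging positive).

Insert a hinge at B; M_B is the redundant, and each span becomes simply supported.
Rotations at B on the released spans (each span's end-slope, ×1/EI):
  span AB: triangular load, peak 35: w₀L³/(45EI) = 266.8/EI
  span BC: point load 155.4 at a = 4.9: Pab(L + b)/(6LEI) = 346.5/EI
  relative rotation θ_0 = (266.8 + 346.5)/EI = 613.2/EI
A unit hogging moment at B produces rotation L₁/(3EI) + L₂/(3EI) = 4.667/EI.
Compatibility: M_B·(L₁+L₂)/(3EI) = θ_0, giving M_B = 131.4 kN·m (hogging).

M_B = 131.4 kN·m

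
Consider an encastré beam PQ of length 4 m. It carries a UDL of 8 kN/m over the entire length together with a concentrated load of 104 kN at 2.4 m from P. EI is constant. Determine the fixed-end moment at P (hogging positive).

M_P = 50.6 kN·m

Take the two fixed-end moments M_P, M_Q as redundants; the released structure is the simple span PQ.
Simple-span end rotations at P and Q under the given loads:
  at P: UDL 8: wL³/(24EI) = 21.33/EI
  at Q: UDL 8: wL³/(24EI) = 21.33/EI
  at P: point load 104 at a = 2.4: Pab(L + b)/(6LEI) = 93.18/EI
  at Q: point load 104 at a = 2.4: Pab(L + a)/(6LEI) = 106.5/EI
  θ_P0 = 114.5/EI,  θ_Q0 = 127.8/EI
Flexibility coefficients: a unit moment at one end gives L/(3EI) there and L/(6EI) at the far end, so f₁₁ = f₂₂ = 1.333/EI and f₁₂ = f₂₁ = 0.6667/EI.
Compatibility — zero rotation at each built-in end:
  1.333 M_P + 0.6667 M_Q = 114.5
  0.6667 M_P + 1.333 M_Q = 127.8
Solving the pair gives M_P = 50.6 kN·m and M_Q = 70.57 kN·m (hogging).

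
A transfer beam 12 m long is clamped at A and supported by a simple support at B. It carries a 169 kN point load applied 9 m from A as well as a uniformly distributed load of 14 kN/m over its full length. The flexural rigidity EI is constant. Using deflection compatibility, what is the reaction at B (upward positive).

R_B = 169.9 kN

Remove the prop at B; the released (primary) structure is a cantilever built in at A.
Deflection at B on the released cantilever, summing each load's contribution:
  point load 169 at a = 9: Pa²(3L − a)/(6EI) = 61600/EI
  UDL 14: wL⁴/(8EI) = 36288/EI
  δ_0 = 97888/EI
Tip deflection under a unit load at B: L³/(3EI) = 576/EI.
Compatibility at B: δ_0 − R_B·δ_{BB} = 0, so R_B = 97888/576 = 169.9 kN.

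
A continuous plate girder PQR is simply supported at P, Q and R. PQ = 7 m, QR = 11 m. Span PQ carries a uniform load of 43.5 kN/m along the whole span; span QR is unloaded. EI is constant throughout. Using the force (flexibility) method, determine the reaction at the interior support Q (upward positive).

Take M_Q as the redundant. Released structure: two simple spans PQ and QR with a hinge at Q.
Rotations at Q on the released spans (each span's end-slope, ×1/EI):
  span PQ: UDL 43.5: wL³/(24EI) = 621.7/EI
  relative rotation θ_0 = (621.7 + 0)/EI = 621.7/EI
A unit hogging moment at Q produces rotation L₁/(3EI) + L₂/(3EI) = 6/EI.
Slope continuity at Q: θ_0 = M_Q·6/EI, so M_Q = 621.7/6 = 103.6 kN·m (hogging).
Span PQ, ΣM about P with M_Q applied at Q: R_Q^{PQ}·7 = 1066 + 103.6, so R_Q^{PQ} = 167.1 kN and R_P = 304.5 − 167.1 = 137.4 kN.
Span QR, ΣM about R: R_Q^{QR}·11 = 0 + 103.6, so R_Q^{QR} = 9.42 kN and R_R = 0 − 9.42 = -9.42 kN.
R_Q = 167.1 + 9.42 = 176.5 kN.

R_Q = 176.5 kN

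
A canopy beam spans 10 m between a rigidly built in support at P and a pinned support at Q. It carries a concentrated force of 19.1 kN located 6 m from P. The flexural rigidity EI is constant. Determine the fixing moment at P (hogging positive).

Choose R_Q as the redundant. The primary structure is the cantilever fixed at P.
Deflection at Q on the released cantilever, summing each load's contribution:
  point load 19.1 at a = 6: Pa²(3L − a)/(6EI) = 2750/EI
Flexibility coefficient — unit upward force at Q: δ_{QQ} = L³/(3EI) = 333.3/EI.
The prop prevents deflection at Q: R_Q = δ_0/δ_{QQ} = 2750/333.3 = 8.251 kN.
Moment equilibrium about P: M_P = Σ(load moments about P) − R_Q·L = 114.6 − 8.251×10 = 32.09 kN·m.

M_P = 32.09 kN·m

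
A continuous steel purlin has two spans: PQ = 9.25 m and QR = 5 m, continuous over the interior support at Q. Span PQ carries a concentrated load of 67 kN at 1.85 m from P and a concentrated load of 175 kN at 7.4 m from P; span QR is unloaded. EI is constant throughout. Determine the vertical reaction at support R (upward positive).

Release continuity at Q by inserting a hinge; the redundant is the internal moment M_Q. The primary structure is two simply-supported spans PQ and QR.
Rotations at Q on the released spans (each span's end-slope, ×1/EI):
  span PQ: point load 67 at a = 1.85: Pab(L + a)/(6LEI) = 183.4/EI
  span PQ: point load 175 at a = 7.4: Pab(L + a)/(6LEI) = 718.7/EI
  relative rotation θ_0 = (902.2 + 0)/EI = 902.2/EI
A unit hogging moment at Q produces rotation L₁/(3EI) + L₂/(3EI) = 4.75/EI.
Compatibility: M_Q·(L₁+L₂)/(3EI) = θ_0, giving M_Q = 189.9 kN·m (hogging).
Span QR, ΣM about R: R_Q^{QR}·5 = 0 + 189.9, so R_Q^{QR} = 37.99 kN and R_R = 0 − 37.99 = -37.99 kN.

R_R = -37.99 kN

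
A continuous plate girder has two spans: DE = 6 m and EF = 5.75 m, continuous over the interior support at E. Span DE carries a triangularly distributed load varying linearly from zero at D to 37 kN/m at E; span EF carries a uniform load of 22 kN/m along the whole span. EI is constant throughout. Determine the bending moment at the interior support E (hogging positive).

Take M_E as the redundant. Released structure: two simple spans DE and EF with a hinge at E.
Rotations at E on the released spans (each span's end-slope, ×1/EI):
  span DE: triangular load, peak 37: w₀L³/(45EI) = 177.6/EI
  span EF: UDL 22: wL³/(24EI) = 174.3/EI
  relative rotation θ_0 = (177.6 + 174.3)/EI = 351.9/EI
A unit hogging moment at E produces rotation L₁/(3EI) + L₂/(3EI) = 3.917/EI.
Compatibility: M_E·(L₁+L₂)/(3EI) = θ_0, giving M_E = 89.84 kN·m (hogging).

M_E = 89.84 kN·m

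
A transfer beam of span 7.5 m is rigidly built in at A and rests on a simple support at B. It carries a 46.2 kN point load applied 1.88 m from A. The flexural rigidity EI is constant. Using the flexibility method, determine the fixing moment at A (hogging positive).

M_A = 56.93 kN·m

Take the reaction at B as the redundant and release it; the primary structure is a cantilever fixed at A.
Deflection at B on the released cantilever, summing each load's contribution:
  point load 46.2 at a = 1.88: Pa²(3L − a)/(6EI) = 561.2/EI
Tip deflection under a unit load at B: L³/(3EI) = 140.6/EI.
Compatibility at B: δ_0 − R_B·δ_{BB} = 0, so R_B = 561.2/140.6 = 3.991 kN.
Moment equilibrium about A: M_A = Σ(load moments about A) − R_B·L = 86.86 − 3.991×7.5 = 56.93 kN·m.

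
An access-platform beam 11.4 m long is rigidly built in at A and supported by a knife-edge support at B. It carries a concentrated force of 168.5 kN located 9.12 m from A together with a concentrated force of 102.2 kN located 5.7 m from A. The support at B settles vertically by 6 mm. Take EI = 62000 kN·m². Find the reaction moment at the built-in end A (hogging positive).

M_A = 411.4 kN·m

Release the roller at B. Primary structure: cantilever fixed at A.
Primary-structure tip deflection at B by superposition:
  point load 168.5 at a = 9.12: Pa²(3L − a)/(6EI) = 58582/EI
  point load 102.2 at a = 5.7: Pa²(3L − a)/(6EI) = 15772/EI
  δ_0 = 74354/EI
Tip deflection under a unit load at B: L³/(3EI) = 493.8/EI.
With EI = 62000 kN·m²: δ_0 = 1.1993 m and δ_{BB} = 0.007965 m/kN.
Compatibility — the beam at B must follow the support down by 0.006 m: δ_0 − R_B·δ_{BB} = 0.006, so R_B = (1.1993 − 0.006)/0.007965 = 149.8 kN.
Moment equilibrium about A: M_A = Σ(load moments about A) − R_B·L = 2119 − 149.8×11.4 = 411.4 kN·m.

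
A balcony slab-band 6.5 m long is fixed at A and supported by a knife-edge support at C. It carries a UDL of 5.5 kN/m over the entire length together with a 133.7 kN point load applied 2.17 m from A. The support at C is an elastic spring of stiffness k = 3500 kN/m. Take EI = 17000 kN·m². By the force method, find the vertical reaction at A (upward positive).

R_A = 137.9 kN

Release the roller at C. Primary structure: cantilever fixed at A.
Free-end deflection of the primary structure under the applied loading (downward +):
  UDL 5.5: wL⁴/(8EI) = 1227/EI
  point load 133.7 at a = 2.17: Pa²(3L − a)/(6EI) = 1818/EI
  δ_0 = 3046/EI
Tip deflection under a unit load at C: L³/(3EI) = 91.54/EI.
With EI = 17000 kN·m²: δ_0 = 0.17916 m and δ_{CC} = 0.005385 m/kN.
Compatibility — the spring shortens by R_C/k under the reaction it provides: δ_0 − R_C·δ_{CC} = R_C/k. With 1/k = 0.000286 m/kN, R_C = δ_0 / (δ_{CC} + 1/k) = 0.17916 / (0.005385 + 0.000286) = 31.59 kN.
Vertical equilibrium: R_A = ΣP − R_C = 169.4 − 31.59 = 137.9 kN.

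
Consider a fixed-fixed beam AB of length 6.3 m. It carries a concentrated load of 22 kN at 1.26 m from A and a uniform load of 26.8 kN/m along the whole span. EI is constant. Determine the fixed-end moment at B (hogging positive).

M_B = 93.08 kN·m

Release both end moments; the primary structure is a simply-supported span AB with redundants M_A and M_B.
End rotations of the released simple span under the applied load (×1/EI):
  at A: point load 22 at a = 1.26: Pab(L + b)/(6LEI) = 41.91/EI
  at B: point load 22 at a = 1.26: Pab(L + a)/(6LEI) = 27.94/EI
  at A: UDL 26.8: wL³/(24EI) = 279.2/EI
  at B: UDL 26.8: wL³/(24EI) = 279.2/EI
  θ_A0 = 321.1/EI,  θ_B0 = 307.2/EI
Flexibility coefficients: a unit moment at one end gives L/(3EI) there and L/(6EI) at the far end, so f₁₁ = f₂₂ = 2.1/EI and f₁₂ = f₂₁ = 1.05/EI.
Compatibility — zero rotation at each built-in end:
  2.1 M_A + 1.05 M_B = 321.1
  1.05 M_A + 2.1 M_B = 307.2
Solving the pair gives M_A = 106.4 kN·m and M_B = 93.08 kN·m (hogging).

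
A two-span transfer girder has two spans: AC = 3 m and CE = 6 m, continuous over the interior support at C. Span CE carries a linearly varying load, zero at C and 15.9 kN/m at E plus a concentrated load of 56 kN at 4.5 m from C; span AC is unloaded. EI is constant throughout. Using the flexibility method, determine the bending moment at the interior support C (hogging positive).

Insert a hinge at C; M_C is the redundant, and each span becomes simply supported.
Rotations at C on the released spans (each span's end-slope, ×1/EI):
  span CE: triangular load, peak 15.9: 7w₀L³/(360EI) = 66.78/EI
  span CE: point load 56 at a = 4.5: Pab(L + b)/(6LEI) = 78.75/EI
  relative rotation θ_0 = (0 + 145.5)/EI = 145.5/EI
A unit hogging moment at C produces rotation L₁/(3EI) + L₂/(3EI) = 3/EI.
Compatibility: M_C·(L₁+L₂)/(3EI) = θ_0, giving M_C = 48.51 kN·m (hogging).

M_C = 48.51 kN·m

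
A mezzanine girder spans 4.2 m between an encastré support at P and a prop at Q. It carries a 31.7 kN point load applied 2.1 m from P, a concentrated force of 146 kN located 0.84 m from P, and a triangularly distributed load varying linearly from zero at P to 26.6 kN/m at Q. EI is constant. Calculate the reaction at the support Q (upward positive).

R_Q = 48.81 kN

Choose R_Q as the redundant. The primary structure is the cantilever fixed at P.
Primary-structure tip deflection at Q by superposition:
  point load 31.7 at a = 2.1: Pa²(3L − a)/(6EI) = 244.6/EI
  point load 146 at a = 0.84: Pa²(3L − a)/(6EI) = 201.9/EI
  triangular load, peak 26.6 at the free end: 11w₀L⁴/(120EI) = 758.7/EI
  δ_0 = 1205/EI
Flexibility coefficient — unit upward force at Q: δ_{QQ} = L³/(3EI) = 24.7/EI.
Compatibility at Q: δ_0 − R_Q·δ_{QQ} = 0, so R_Q = 1205/24.7 = 48.81 kN.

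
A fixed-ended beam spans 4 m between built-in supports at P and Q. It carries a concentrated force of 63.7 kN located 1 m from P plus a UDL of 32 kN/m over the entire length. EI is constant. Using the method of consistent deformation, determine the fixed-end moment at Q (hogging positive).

Take the two fixed-end moments M_P, M_Q as redundants; the released structure is the simple span PQ.
On the primary (simply-supported) span, the end slopes from the loading are:
  at P: point load 63.7 at a = 1: Pab(L + b)/(6LEI) = 55.74/EI
  at Q: point load 63.7 at a = 1: Pab(L + a)/(6LEI) = 39.81/EI
  at P: UDL 32: wL³/(24EI) = 85.33/EI
  at Q: UDL 32: wL³/(24EI) = 85.33/EI
  θ_P0 = 141.1/EI,  θ_Q0 = 125.1/EI
Flexibility coefficients: a unit moment at one end gives L/(3EI) there and L/(6EI) at the far end, so f₁₁ = f₂₂ = 1.333/EI and f₁₂ = f₂₁ = 0.6667/EI.
Compatibility — zero rotation at each built-in end:
  1.333 M_P + 0.6667 M_Q = 141.1
  0.6667 M_P + 1.333 M_Q = 125.1
Solving the pair gives M_P = 78.5 kN·m and M_Q = 54.61 kN·m (hogging).

M_Q = 54.61 kN·m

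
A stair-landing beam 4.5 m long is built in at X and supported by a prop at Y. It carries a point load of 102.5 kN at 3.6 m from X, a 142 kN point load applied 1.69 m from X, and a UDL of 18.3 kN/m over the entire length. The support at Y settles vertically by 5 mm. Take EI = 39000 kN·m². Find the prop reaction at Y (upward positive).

Release the roller at Y. Primary structure: cantilever fixed at X.
Deflection at Y on the released cantilever, summing each load's contribution:
  point load 102.5 at a = 3.6: Pa²(3L − a)/(6EI) = 2192/EI
  point load 142 at a = 1.69: Pa²(3L − a)/(6EI) = 798.3/EI
  UDL 18.3: wL⁴/(8EI) = 938/EI
  δ_0 = 3928/EI
Tip deflection under a unit load at Y: L³/(3EI) = 30.38/EI.
With EI = 39000 kN·m²: δ_0 = 0.10072 m and δ_{YY} = 0.000779 m/kN.
Compatibility — the beam at Y must follow the support down by 0.005 m: δ_0 − R_Y·δ_{YY} = 0.005, so R_Y = (0.10072 − 0.005)/0.000779 = 122.9 kN.

R_Y = 122.9 kN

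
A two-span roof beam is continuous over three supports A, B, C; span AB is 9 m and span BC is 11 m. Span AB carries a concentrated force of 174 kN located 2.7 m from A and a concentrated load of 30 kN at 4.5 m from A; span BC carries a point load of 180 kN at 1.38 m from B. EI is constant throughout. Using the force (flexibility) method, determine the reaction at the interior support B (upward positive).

Release continuity at B by inserting a hinge; the redundant is the internal moment M_B. The primary structure is two simply-supported spans AB and BC.
End slopes at the hinge B, treating each span as simply supported:
  span AB: point load 174 at a = 2.7: Pab(L + a)/(6LEI) = 641.3/EI
  span AB: point load 30 at a = 4.5: Pab(L + a)/(6LEI) = 151.9/EI
  span BC: point load 180 at a = 1.38: Pab(L + b)/(6LEI) = 746.6/EI
  relative rotation θ_0 = (793.2 + 746.6)/EI = 1540/EI
A unit hogging moment at B produces rotation L₁/(3EI) + L₂/(3EI) = 6.667/EI.
Slope continuity at B: θ_0 = M_B·6.667/EI, so M_B = 1540/6.667 = 231 kN·m (hogging).
Span AB, ΣM about A with M_B applied at B: R_B^{AB}·9 = 604.8 + 231, so R_B^{AB} = 92.86 kN and R_A = 204 − 92.86 = 111.1 kN.
Span BC, ΣM about C: R_B^{BC}·11 = 1732 + 231, so R_B^{BC} = 178.4 kN and R_C = 180 − 178.4 = 1.586 kN.
R_B = 92.86 + 178.4 = 271.3 kN.

R_B = 271.3 kN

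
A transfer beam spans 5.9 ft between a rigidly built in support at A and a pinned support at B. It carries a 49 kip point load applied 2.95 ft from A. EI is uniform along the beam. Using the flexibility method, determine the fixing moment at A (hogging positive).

Choose R_B as the redundant. The primary structure is the cantilever fixed at A.
Downward deflection at the released point B due to the loads:
  point load 49 at a = 2.95: Pa²(3L − a)/(6EI) = 1048/EI
Tip deflection under a unit load at B: L³/(3EI) = 68.46/EI.
Compatibility at B: δ_0 − R_B·δ_{BB} = 0, so R_B = 1048/68.46 = 15.31 kip.
Moment equilibrium about A: M_A = Σ(load moments about A) − R_B·L = 144.6 − 15.31×5.9 = 54.21 kip·ft.

M_A = 54.21 kip·ft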